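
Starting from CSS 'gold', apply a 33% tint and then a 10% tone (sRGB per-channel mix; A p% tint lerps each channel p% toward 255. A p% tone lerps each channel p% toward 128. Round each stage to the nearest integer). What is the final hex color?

#f2da58

CSS gold is rgb(255, 215, 0).
Lerp each channel 33% toward 255:
  R: 255 + 0.33×(255−255) = 255 + 0 = 255 → 255
  G: 215 + 0.33×(255−215) = 215 + 13.2 = 228.2 → 228
  B: 0 + 84.15 = 84.15 → 84
After the tint: rgb(255, 228, 84) = #ffe454.
Lerp each channel 10% toward 128:
  R: 255 + 0.1×(128−255) = 255 − 12.7 = 242.3 → 242
  G: 228 + 0.1×(128−228) = 228 − 10 = 218 → 218
  B: 84 + 4.4 = 88.4 → 88
rgb(242, 218, 88) = #f2da58.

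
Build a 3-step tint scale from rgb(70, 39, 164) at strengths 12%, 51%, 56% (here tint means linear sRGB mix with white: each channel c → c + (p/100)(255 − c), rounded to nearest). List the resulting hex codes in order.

#5C41AF, #A495D2, #AEA0D7

12%: (70 + 22.2 = 92.2→92, 39 + 25.92 = 64.92→65, 164 + 10.92 = 174.92→175) → #5C41AF
51%: (70 + 94.35 = 164.35→164, 39 + 110.16 = 149.16→149, 164 + 46.41 = 210.41→210) → #A495D2
56%: (70 + 103.6 = 173.6→174, 39 + 120.96 = 159.96→160, 164 + 50.96 = 214.96→215) → #AEA0D7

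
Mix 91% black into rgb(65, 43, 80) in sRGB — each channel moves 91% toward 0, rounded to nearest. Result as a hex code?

#060407

A 91% shade moves each channel 91% toward 0:
  R: 65 − 59.15 = 5.85 → 6
  G: 43 + 0.91×(0−43) = 43 − 39.13 = 3.87 → 4
  B: 80 + 0.91×(0−80) = 80 − 72.8 = 7.2 → 7
rgb(6, 4, 7) = #060407.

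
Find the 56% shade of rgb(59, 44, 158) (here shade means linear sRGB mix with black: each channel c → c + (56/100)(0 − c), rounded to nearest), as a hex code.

Per channel, c → c + 0.56(0 − c):
  R: 59 − 33.04 = 25.96 → 26
  G: 44 − 24.64 = 19.36 → 19
  B: 158 − 88.48 = 69.52 → 70
rgb(26, 19, 70) = #1A1346.

#1A1346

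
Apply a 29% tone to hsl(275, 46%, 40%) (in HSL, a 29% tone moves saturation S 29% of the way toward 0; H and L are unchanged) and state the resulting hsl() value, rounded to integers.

S moves 29% from 46 toward 0: 46 − 13.34 = 32.66 → 33.
H and L are unchanged.

hsl(275, 33%, 40%)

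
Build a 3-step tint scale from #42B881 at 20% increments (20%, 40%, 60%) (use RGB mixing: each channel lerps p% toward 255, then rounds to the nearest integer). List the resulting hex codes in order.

#68C69A, #8ED4B3, #B3E3CD

#42B881 is rgb(66, 184, 129).
20%: (66 + 37.8 = 103.8→104, 184 + 14.2 = 198.2→198, 129 + 25.2 = 154.2→154) → #68C69A
40%: (66 + 75.6 = 141.6→142, 184 + 28.4 = 212.4→212, 129 + 50.4 = 179.4→179) → #8ED4B3
60%: (66 + 113.4 = 179.4→179, 184 + 42.6 = 226.6→227, 129 + 75.6 = 204.6→205) → #B3E3CD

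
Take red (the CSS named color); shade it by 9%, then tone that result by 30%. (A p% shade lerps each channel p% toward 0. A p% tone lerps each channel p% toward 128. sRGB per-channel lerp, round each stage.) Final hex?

#c92626

CSS red is rgb(255, 0, 0).
A 9% shade moves each channel 9% toward 0:
  R: 255 + 0.09×(0−255) = 255 − 22.95 = 232.05 → 232
  G: 0 + 0.09×(0−0) = 0 + 0 = 0 → 0
  B: 0 + 0 = 0 → 0
After the shade: rgb(232, 0, 0) = #e80000.
Per channel, c → c + 0.3(128 − c):
  R: 232 + 0.3×(128−232) = 232 − 31.2 = 200.8 → 201
  G: 0 + 38.4 = 38.4 → 38
  B: 0 + 0.3×(128−0) = 0 + 38.4 = 38.4 → 38
rgb(201, 38, 38) = #c92626.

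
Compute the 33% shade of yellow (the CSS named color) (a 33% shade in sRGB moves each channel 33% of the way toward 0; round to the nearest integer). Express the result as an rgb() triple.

CSS yellow is rgb(255, 255, 0).
Lerp each channel 33% toward 0:
  R: 255 + 0.33×(0−255) = 255 − 84.15 = 170.85 → 171
  G: 255 + 0.33×(0−255) = 255 − 84.15 = 170.85 → 171
  B: 0 + 0 = 0 → 0

rgb(171, 171, 0)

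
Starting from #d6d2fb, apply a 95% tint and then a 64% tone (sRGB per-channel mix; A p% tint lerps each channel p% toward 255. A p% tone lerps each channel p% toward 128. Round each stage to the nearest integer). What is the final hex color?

#d6d2fb is rgb(214, 210, 251).
Lerp each channel 95% toward 255:
  R: 214 + 38.95 = 252.95 → 253
  G: 210 + 0.95×(255−210) = 210 + 42.75 = 252.75 → 253
  B: 251 + 3.8 = 254.8 → 255
After the tint: rgb(253, 253, 255) = #fdfdff.
Lerp each channel 64% toward 128:
  R: 253 + 0.64×(128−253) = 253 − 80 = 173 → 173
  G: 253 − 80 = 173 → 173
  B: 255 + 0.64×(128−255) = 255 − 81.28 = 173.72 → 174
rgb(173, 173, 174) = #adadae.

#adadae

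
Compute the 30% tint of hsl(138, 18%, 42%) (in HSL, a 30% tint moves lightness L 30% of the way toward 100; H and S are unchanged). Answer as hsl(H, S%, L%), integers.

L moves 30% from 42 toward 100: 42 + 17.4 = 59.4 → 59.
H and S are unchanged.

hsl(138, 18%, 59%)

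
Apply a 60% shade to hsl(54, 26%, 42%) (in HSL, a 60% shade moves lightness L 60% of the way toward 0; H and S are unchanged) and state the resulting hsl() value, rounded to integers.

L moves 60% from 42 toward 0: 42 − 25.2 = 16.8 → 17.
H and S are unchanged.

hsl(54, 26%, 17%)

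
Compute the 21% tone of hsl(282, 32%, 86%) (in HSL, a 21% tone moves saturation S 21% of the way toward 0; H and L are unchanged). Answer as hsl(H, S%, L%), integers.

S moves 21% from 32 toward 0: 32 − 6.72 = 25.28 → 25.
H and L are unchanged.

hsl(282, 25%, 86%)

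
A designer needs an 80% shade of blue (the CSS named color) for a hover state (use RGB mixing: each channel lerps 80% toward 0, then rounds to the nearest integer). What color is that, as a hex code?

CSS blue is rgb(0, 0, 255).
Lerp each channel 80% toward 0:
  R: 0 + 0.8×(0−0) = 0 + 0 = 0 → 0
  G: 0 + 0.8×(0−0) = 0 + 0 = 0 → 0
  B: 255 − 204 = 51 → 51
rgb(0, 0, 51) = #000033.

#000033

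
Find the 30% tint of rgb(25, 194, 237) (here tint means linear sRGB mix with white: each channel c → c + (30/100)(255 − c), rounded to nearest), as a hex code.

A 30% tint moves each channel 30% toward 255:
  R: 25 + 69 = 94 → 94
  G: 194 + 0.3×(255−194) = 194 + 18.3 = 212.3 → 212
  B: 237 + 5.4 = 242.4 → 242
rgb(94, 212, 242) = #5ED4F2.

#5ED4F2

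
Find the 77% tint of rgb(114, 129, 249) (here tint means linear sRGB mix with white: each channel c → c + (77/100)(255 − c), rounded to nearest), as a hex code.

#DFE2FE

A 77% tint moves each channel 77% toward 255:
  R: 114 + 0.77×(255−114) = 114 + 108.57 = 222.57 → 223
  G: 129 + 97.02 = 226.02 → 226
  B: 249 + 4.62 = 253.62 → 254
rgb(223, 226, 254) = #DFE2FE.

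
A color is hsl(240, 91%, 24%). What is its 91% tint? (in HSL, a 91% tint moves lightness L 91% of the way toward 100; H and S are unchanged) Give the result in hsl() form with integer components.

hsl(240, 91%, 93%)

L moves 91% from 24 toward 100: 24 + 69.16 = 93.16 → 93.
H and S are unchanged.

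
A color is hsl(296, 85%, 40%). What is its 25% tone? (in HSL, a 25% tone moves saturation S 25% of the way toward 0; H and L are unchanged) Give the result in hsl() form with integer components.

S moves 25% from 85 toward 0: 85 − 21.25 = 63.75 → 64.
H and L are unchanged.

hsl(296, 64%, 40%)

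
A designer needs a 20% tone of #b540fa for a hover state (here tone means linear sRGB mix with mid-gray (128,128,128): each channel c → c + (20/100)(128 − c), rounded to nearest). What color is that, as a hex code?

#b540fa is rgb(181, 64, 250).
Lerp each channel 20% toward 128:
  R: 181 − 10.6 = 170.4 → 170
  G: 64 + 0.2×(128−64) = 64 + 12.8 = 76.8 → 77
  B: 250 + 0.2×(128−250) = 250 − 24.4 = 225.6 → 226
rgb(170, 77, 226) = #aa4de2.

#aa4de2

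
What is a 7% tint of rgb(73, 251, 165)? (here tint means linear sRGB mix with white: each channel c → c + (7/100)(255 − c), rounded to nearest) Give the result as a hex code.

A 7% tint moves each channel 7% toward 255:
  R: 73 + 12.74 = 85.74 → 86
  G: 251 + 0.07×(255−251) = 251 + 0.28 = 251.28 → 251
  B: 165 + 6.3 = 171.3 → 171
rgb(86, 251, 171) = #56FBAB.

#56FBAB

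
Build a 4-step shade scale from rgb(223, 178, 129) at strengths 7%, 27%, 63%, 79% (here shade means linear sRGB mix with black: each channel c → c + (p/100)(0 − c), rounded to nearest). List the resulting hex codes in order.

7%: (223 − 15.61 = 207.39→207, 178 − 12.46 = 165.54→166, 129 − 9.03 = 119.97→120) → #CFA678
27%: (223 − 60.21 = 162.79→163, 178 − 48.06 = 129.94→130, 129 − 34.83 = 94.17→94) → #A3825E
63%: (223 − 140.49 = 82.51→83, 178 − 112.14 = 65.86→66, 129 − 81.27 = 47.73→48) → #534230
79%: (223 − 176.17 = 46.83→47, 178 − 140.62 = 37.38→37, 129 − 101.91 = 27.09→27) → #2F251B

#CFA678, #A3825E, #534230, #2F251B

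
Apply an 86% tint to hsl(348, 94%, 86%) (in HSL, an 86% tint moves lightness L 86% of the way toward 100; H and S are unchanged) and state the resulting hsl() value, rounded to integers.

L moves 86% from 86 toward 100: 86 + 12.04 = 98.04 → 98.
H and S are unchanged.

hsl(348, 94%, 98%)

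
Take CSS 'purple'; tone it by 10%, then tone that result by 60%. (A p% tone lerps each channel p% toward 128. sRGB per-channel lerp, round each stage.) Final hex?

#805280

CSS purple is rgb(128, 0, 128).
Lerp each channel 10% toward 128:
  R: 128 + 0.1×(128−128) = 128 + 0 = 128 → 128
  G: 0 + 0.1×(128−0) = 0 + 12.8 = 12.8 → 13
  B: 128 + 0.1×(128−128) = 128 + 0 = 128 → 128
After the tone: rgb(128, 13, 128) = #800d80.
A 60% tone moves each channel 60% toward 128:
  R: 128 + 0.6×(128−128) = 128 + 0 = 128 → 128
  G: 13 + 0.6×(128−13) = 13 + 69 = 82 → 82
  B: 128 + 0.6×(128−128) = 128 + 0 = 128 → 128
rgb(128, 82, 128) = #805280.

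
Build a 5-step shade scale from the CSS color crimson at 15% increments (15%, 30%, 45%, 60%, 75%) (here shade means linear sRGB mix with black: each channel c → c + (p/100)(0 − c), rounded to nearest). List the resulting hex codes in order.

#BB1133, #9A0E2A, #790B21, #580818, #37050F

CSS crimson is rgb(220, 20, 60).
15%: (220 − 33 = 187→187, 20 − 3 = 17→17, 60 − 9 = 51→51) → #BB1133
30%: (220 − 66 = 154→154, 20 − 6 = 14→14, 60 − 18 = 42→42) → #9A0E2A
45%: (220 − 99 = 121→121, 20 − 9 = 11→11, 60 − 27 = 33→33) → #790B21
60%: (220 − 132 = 88→88, 20 − 12 = 8→8, 60 − 36 = 24→24) → #580818
75%: (220 − 165 = 55→55, 20 − 15 = 5→5, 60 − 45 = 15→15) → #37050F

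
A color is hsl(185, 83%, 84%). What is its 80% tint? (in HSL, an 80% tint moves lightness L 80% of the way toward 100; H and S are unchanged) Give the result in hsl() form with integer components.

hsl(185, 83%, 97%)

L moves 80% from 84 toward 100: 84 + 12.8 = 96.8 → 97.
H and S are unchanged.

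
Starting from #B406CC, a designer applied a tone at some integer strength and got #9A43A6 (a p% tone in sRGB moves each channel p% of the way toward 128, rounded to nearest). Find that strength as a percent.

50%

#B406CC is rgb(180, 6, 204); #9A43A6 is rgb(154, 67, 166).
On the G channel (widest range): 67 ≈ 6 + (p/100)(128 − 6), so p ≈ 100×(67 − 6)/(128 − 6) = 6100/122 = 50.00.
p = 50 reproduces all three channels after rounding.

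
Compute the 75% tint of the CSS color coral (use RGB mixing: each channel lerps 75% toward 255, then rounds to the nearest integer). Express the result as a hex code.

#FFDFD3

CSS coral is rgb(255, 127, 80).
Lerp each channel 75% toward 255:
  R: 255 + 0 = 255 → 255
  G: 127 + 96 = 223 → 223
  B: 80 + 0.75×(255−80) = 80 + 131.25 = 211.25 → 211
rgb(255, 223, 211) = #FFDFD3.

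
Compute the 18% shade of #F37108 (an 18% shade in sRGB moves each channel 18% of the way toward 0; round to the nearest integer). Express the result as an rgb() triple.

rgb(199, 93, 7)

#F37108 is rgb(243, 113, 8).
An 18% shade moves each channel 18% toward 0:
  R: 243 + 0.18×(0−243) = 243 − 43.74 = 199.26 → 199
  G: 113 + 0.18×(0−113) = 113 − 20.34 = 92.66 → 93
  B: 8 + 0.18×(0−8) = 8 − 1.44 = 6.56 → 7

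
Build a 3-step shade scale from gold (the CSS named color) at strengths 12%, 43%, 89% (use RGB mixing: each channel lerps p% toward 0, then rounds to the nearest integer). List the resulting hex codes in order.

#E0BD00, #917B00, #1C1800

CSS gold is rgb(255, 215, 0).
12%: (255 − 30.6 = 224.4→224, 215 − 25.8 = 189.2→189, 0→0) → #E0BD00
43%: (255 − 109.65 = 145.35→145, 215 − 92.45 = 122.55→123, 0→0) → #917B00
89%: (255 − 226.95 = 28.05→28, 215 − 191.35 = 23.65→24, 0→0) → #1C1800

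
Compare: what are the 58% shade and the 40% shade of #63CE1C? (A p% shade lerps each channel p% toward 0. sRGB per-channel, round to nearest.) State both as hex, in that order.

#63CE1C is rgb(99, 206, 28).
58% shade:
  R: 99 − 57.42 = 41.58 → 42
  G: 206 + 0.58×(0−206) = 206 − 119.48 = 86.52 → 87
  B: 28 − 16.24 = 11.76 → 12
  → #2A570C
40% shade:
  R: 99 + 0.4×(0−99) = 99 − 39.6 = 59.4 → 59
  G: 206 + 0.4×(0−206) = 206 − 82.4 = 123.6 → 124
  B: 28 + 0.4×(0−28) = 28 − 11.2 = 16.8 → 17
  → #3B7C11

#2A570C, #3B7C11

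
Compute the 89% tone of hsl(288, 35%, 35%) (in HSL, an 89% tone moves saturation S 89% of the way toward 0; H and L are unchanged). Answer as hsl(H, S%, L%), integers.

hsl(288, 4%, 35%)

S moves 89% from 35 toward 0: 35 − 31.15 = 3.85 → 4.
H and L are unchanged.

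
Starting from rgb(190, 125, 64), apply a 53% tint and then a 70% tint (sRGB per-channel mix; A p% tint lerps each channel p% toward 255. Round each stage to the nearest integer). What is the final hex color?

#F6EDE4

Per channel, c → c + 0.53(255 − c):
  R: 190 + 34.45 = 224.45 → 224
  G: 125 + 0.53×(255−125) = 125 + 68.9 = 193.9 → 194
  B: 64 + 0.53×(255−64) = 64 + 101.23 = 165.23 → 165
After the tint: rgb(224, 194, 165) = #E0C2A5.
A 70% tint moves each channel 70% toward 255:
  R: 224 + 21.7 = 245.7 → 246
  G: 194 + 0.7×(255−194) = 194 + 42.7 = 236.7 → 237
  B: 165 + 0.7×(255−165) = 165 + 63 = 228 → 228
rgb(246, 237, 228) = #F6EDE4.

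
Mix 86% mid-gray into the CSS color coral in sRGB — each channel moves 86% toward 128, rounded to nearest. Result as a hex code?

#928079

CSS coral is rgb(255, 127, 80).
An 86% tone moves each channel 86% toward 128:
  R: 255 + 0.86×(128−255) = 255 − 109.22 = 145.78 → 146
  G: 127 + 0.86 = 127.86 → 128
  B: 80 + 41.28 = 121.28 → 121
rgb(146, 128, 121) = #928079.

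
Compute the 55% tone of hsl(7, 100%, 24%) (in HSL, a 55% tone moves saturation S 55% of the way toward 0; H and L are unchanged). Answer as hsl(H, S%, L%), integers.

S moves 55% from 100 toward 0: 100 − 55 = 45 → 45.
H and L are unchanged.

hsl(7, 45%, 24%)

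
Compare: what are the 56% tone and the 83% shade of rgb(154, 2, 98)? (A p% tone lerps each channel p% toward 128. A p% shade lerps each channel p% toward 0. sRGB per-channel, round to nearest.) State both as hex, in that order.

56% tone:
  R: 154 + 0.56×(128−154) = 154 − 14.56 = 139.44 → 139
  G: 2 + 70.56 = 72.56 → 73
  B: 98 + 0.56×(128−98) = 98 + 16.8 = 114.8 → 115
  → #8B4973
83% shade:
  R: 154 + 0.83×(0−154) = 154 − 127.82 = 26.18 → 26
  G: 2 + 0.83×(0−2) = 2 − 1.66 = 0.34 → 0
  B: 98 − 81.34 = 16.66 → 17
  → #1A0011

#8B4973, #1A0011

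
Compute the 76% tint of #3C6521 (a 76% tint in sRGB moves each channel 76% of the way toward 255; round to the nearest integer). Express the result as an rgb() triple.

#3C6521 is rgb(60, 101, 33).
A 76% tint moves each channel 76% toward 255:
  R: 60 + 148.2 = 208.2 → 208
  G: 101 + 117.04 = 218.04 → 218
  B: 33 + 168.72 = 201.72 → 202

rgb(208, 218, 202)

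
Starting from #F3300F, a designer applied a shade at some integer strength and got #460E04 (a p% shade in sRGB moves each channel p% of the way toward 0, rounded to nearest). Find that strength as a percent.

71%

#F3300F is rgb(243, 48, 15); #460E04 is rgb(70, 14, 4).
On the R channel (widest range): 70 ≈ 243 + (p/100)(0 − 243), so p ≈ 100×(70 − 243)/(0 − 243) = -17300/-243 = 71.19.
p = 71 reproduces all three channels after rounding.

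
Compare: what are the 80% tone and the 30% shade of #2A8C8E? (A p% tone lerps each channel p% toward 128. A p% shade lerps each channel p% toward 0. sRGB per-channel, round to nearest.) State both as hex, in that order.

#2A8C8E is rgb(42, 140, 142).
80% tone:
  R: 42 + 0.8×(128−42) = 42 + 68.8 = 110.8 → 111
  G: 140 − 9.6 = 130.4 → 130
  B: 142 + 0.8×(128−142) = 142 − 11.2 = 130.8 → 131
  → #6F8283
30% shade:
  R: 42 + 0.3×(0−42) = 42 − 12.6 = 29.4 → 29
  G: 140 − 42 = 98 → 98
  B: 142 + 0.3×(0−142) = 142 − 42.6 = 99.4 → 99
  → #1D6263

#6F8283, #1D6263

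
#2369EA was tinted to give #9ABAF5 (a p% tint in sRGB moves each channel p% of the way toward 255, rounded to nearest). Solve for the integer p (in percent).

#2369EA is rgb(35, 105, 234); #9ABAF5 is rgb(154, 186, 245).
On the R channel (widest range): 154 ≈ 35 + (p/100)(255 − 35), so p ≈ 100×(154 − 35)/(255 − 35) = 11900/220 = 54.09.
p = 54 reproduces all three channels after rounding.

54%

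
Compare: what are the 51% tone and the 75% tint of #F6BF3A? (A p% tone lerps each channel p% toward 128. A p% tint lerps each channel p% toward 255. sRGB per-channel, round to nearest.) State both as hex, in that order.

#BA9F5E, #FDEFCE

#F6BF3A is rgb(246, 191, 58).
51% tone:
  R: 246 + 0.51×(128−246) = 246 − 60.18 = 185.82 → 186
  G: 191 − 32.13 = 158.87 → 159
  B: 58 + 0.51×(128−58) = 58 + 35.7 = 93.7 → 94
  → #BA9F5E
75% tint:
  R: 246 + 6.75 = 252.75 → 253
  G: 191 + 48 = 239 → 239
  B: 58 + 147.75 = 205.75 → 206
  → #FDEFCE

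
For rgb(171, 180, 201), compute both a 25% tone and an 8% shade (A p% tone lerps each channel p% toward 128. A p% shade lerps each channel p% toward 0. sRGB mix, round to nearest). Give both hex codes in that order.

25% tone:
  R: 171 + 0.25×(128−171) = 171 − 10.75 = 160.25 → 160
  G: 180 + 0.25×(128−180) = 180 − 13 = 167 → 167
  B: 201 − 18.25 = 182.75 → 183
  → #a0a7b7
8% shade:
  R: 171 + 0.08×(0−171) = 171 − 13.68 = 157.32 → 157
  G: 180 − 14.4 = 165.6 → 166
  B: 201 + 0.08×(0−201) = 201 − 16.08 = 184.92 → 185
  → #9da6b9

#a0a7b7, #9da6b9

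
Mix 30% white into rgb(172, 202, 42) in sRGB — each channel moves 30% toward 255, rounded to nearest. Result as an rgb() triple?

Lerp each channel 30% toward 255:
  R: 172 + 0.3×(255−172) = 172 + 24.9 = 196.9 → 197
  G: 202 + 0.3×(255−202) = 202 + 15.9 = 217.9 → 218
  B: 42 + 0.3×(255−42) = 42 + 63.9 = 105.9 → 106

rgb(197, 218, 106)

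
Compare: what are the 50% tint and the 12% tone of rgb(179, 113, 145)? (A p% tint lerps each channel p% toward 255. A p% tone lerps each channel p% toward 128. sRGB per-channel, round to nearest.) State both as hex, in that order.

50% tint:
  R: 179 + 38 = 217 → 217
  G: 113 + 71 = 184 → 184
  B: 145 + 55 = 200 → 200
  → #d9b8c8
12% tone:
  R: 179 − 6.12 = 172.88 → 173
  G: 113 + 0.12×(128−113) = 113 + 1.8 = 114.8 → 115
  B: 145 + 0.12×(128−145) = 145 − 2.04 = 142.96 → 143
  → #ad738f

#d9b8c8, #ad738f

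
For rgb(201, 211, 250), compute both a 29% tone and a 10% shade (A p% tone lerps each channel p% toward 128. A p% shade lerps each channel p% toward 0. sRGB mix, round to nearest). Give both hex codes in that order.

29% tone:
  R: 201 + 0.29×(128−201) = 201 − 21.17 = 179.83 → 180
  G: 211 − 24.07 = 186.93 → 187
  B: 250 − 35.38 = 214.62 → 215
  → #B4BBD7
10% shade:
  R: 201 + 0.1×(0−201) = 201 − 20.1 = 180.9 → 181
  G: 211 + 0.1×(0−211) = 211 − 21.1 = 189.9 → 190
  B: 250 + 0.1×(0−250) = 250 − 25 = 225 → 225
  → #B5BEE1

#B4BBD7, #B5BEE1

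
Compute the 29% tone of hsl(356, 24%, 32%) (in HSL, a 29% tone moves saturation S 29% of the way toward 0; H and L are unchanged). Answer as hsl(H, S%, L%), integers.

hsl(356, 17%, 32%)

S moves 29% from 24 toward 0: 24 − 6.96 = 17.04 → 17.
H and L are unchanged.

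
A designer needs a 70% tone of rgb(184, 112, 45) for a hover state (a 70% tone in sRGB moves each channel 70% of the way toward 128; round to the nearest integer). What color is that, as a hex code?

#917B67

A 70% tone moves each channel 70% toward 128:
  R: 184 + 0.7×(128−184) = 184 − 39.2 = 144.8 → 145
  G: 112 + 11.2 = 123.2 → 123
  B: 45 + 0.7×(128−45) = 45 + 58.1 = 103.1 → 103
rgb(145, 123, 103) = #917B67.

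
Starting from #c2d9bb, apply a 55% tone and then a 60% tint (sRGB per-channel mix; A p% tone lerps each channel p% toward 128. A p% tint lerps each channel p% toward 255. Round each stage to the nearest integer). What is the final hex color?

#c2d9bb is rgb(194, 217, 187).
Per channel, c → c + 0.55(128 − c):
  R: 194 + 0.55×(128−194) = 194 − 36.3 = 157.7 → 158
  G: 217 + 0.55×(128−217) = 217 − 48.95 = 168.05 → 168
  B: 187 − 32.45 = 154.55 → 155
After the tone: rgb(158, 168, 155) = #9ea89b.
Per channel, c → c + 0.6(255 − c):
  R: 158 + 0.6×(255−158) = 158 + 58.2 = 216.2 → 216
  G: 168 + 0.6×(255−168) = 168 + 52.2 = 220.2 → 220
  B: 155 + 0.6×(255−155) = 155 + 60 = 215 → 215
rgb(216, 220, 215) = #d8dcd7.

#d8dcd7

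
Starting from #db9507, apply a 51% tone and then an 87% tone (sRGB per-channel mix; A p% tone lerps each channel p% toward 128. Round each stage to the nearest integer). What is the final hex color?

#db9507 is rgb(219, 149, 7).
A 51% tone moves each channel 51% toward 128:
  R: 219 + 0.51×(128−219) = 219 − 46.41 = 172.59 → 173
  G: 149 + 0.51×(128−149) = 149 − 10.71 = 138.29 → 138
  B: 7 + 61.71 = 68.71 → 69
After the tone: rgb(173, 138, 69) = #ad8a45.
Lerp each channel 87% toward 128:
  R: 173 − 39.15 = 133.85 → 134
  G: 138 − 8.7 = 129.3 → 129
  B: 69 + 0.87×(128−69) = 69 + 51.33 = 120.33 → 120
rgb(134, 129, 120) = #868178.

#868178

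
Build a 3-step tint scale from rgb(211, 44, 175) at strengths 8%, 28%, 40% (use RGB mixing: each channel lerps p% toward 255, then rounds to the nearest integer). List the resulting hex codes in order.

#D73DB5, #DF67C5, #E580CF

8%: (211 + 3.52 = 214.52→215, 44 + 16.88 = 60.88→61, 175 + 6.4 = 181.4→181) → #D73DB5
28%: (211 + 12.32 = 223.32→223, 44 + 59.08 = 103.08→103, 175 + 22.4 = 197.4→197) → #DF67C5
40%: (211 + 17.6 = 228.6→229, 44 + 84.4 = 128.4→128, 175 + 32 = 207→207) → #E580CF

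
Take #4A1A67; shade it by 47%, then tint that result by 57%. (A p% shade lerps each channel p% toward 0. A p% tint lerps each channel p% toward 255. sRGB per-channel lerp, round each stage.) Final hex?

#A297A9

#4A1A67 is rgb(74, 26, 103).
A 47% shade moves each channel 47% toward 0:
  R: 74 + 0.47×(0−74) = 74 − 34.78 = 39.22 → 39
  G: 26 − 12.22 = 13.78 → 14
  B: 103 + 0.47×(0−103) = 103 − 48.41 = 54.59 → 55
After the shade: rgb(39, 14, 55) = #270E37.
A 57% tint moves each channel 57% toward 255:
  R: 39 + 0.57×(255−39) = 39 + 123.12 = 162.12 → 162
  G: 14 + 137.37 = 151.37 → 151
  B: 55 + 0.57×(255−55) = 55 + 114 = 169 → 169
rgb(162, 151, 169) = #A297A9.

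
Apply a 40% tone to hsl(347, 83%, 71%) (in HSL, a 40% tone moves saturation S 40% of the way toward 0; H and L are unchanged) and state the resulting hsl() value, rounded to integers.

S moves 40% from 83 toward 0: 83 − 33.2 = 49.8 → 50.
H and L are unchanged.

hsl(347, 50%, 71%)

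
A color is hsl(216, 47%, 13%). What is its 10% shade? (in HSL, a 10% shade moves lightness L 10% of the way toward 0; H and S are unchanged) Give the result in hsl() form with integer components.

hsl(216, 47%, 12%)

L moves 10% from 13 toward 0: 13 − 1.3 = 11.7 → 12.
H and S are unchanged.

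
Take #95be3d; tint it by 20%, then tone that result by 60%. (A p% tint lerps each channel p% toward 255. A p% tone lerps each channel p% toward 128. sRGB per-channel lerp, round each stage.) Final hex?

#95be3d is rgb(149, 190, 61).
Per channel, c → c + 0.2(255 − c):
  R: 149 + 0.2×(255−149) = 149 + 21.2 = 170.2 → 170
  G: 190 + 0.2×(255−190) = 190 + 13 = 203 → 203
  B: 61 + 0.2×(255−61) = 61 + 38.8 = 99.8 → 100
After the tint: rgb(170, 203, 100) = #aacb64.
A 60% tone moves each channel 60% toward 128:
  R: 170 + 0.6×(128−170) = 170 − 25.2 = 144.8 → 145
  G: 203 + 0.6×(128−203) = 203 − 45 = 158 → 158
  B: 100 + 0.6×(128−100) = 100 + 16.8 = 116.8 → 117
rgb(145, 158, 117) = #919e75.

#919e75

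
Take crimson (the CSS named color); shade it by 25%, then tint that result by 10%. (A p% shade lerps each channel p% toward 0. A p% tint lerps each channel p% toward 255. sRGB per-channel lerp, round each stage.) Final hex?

CSS crimson is rgb(220, 20, 60).
A 25% shade moves each channel 25% toward 0:
  R: 220 + 0.25×(0−220) = 220 − 55 = 165 → 165
  G: 20 + 0.25×(0−20) = 20 − 5 = 15 → 15
  B: 60 + 0.25×(0−60) = 60 − 15 = 45 → 45
After the shade: rgb(165, 15, 45) = #A50F2D.
Per channel, c → c + 0.1(255 − c):
  R: 165 + 9 = 174 → 174
  G: 15 + 0.1×(255−15) = 15 + 24 = 39 → 39
  B: 45 + 0.1×(255−45) = 45 + 21 = 66 → 66
rgb(174, 39, 66) = #AE2742.

#AE2742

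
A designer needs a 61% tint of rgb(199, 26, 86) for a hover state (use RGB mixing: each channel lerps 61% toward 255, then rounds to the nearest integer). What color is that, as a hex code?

A 61% tint moves each channel 61% toward 255:
  R: 199 + 34.16 = 233.16 → 233
  G: 26 + 0.61×(255−26) = 26 + 139.69 = 165.69 → 166
  B: 86 + 103.09 = 189.09 → 189
rgb(233, 166, 189) = #E9A6BD.

#E9A6BD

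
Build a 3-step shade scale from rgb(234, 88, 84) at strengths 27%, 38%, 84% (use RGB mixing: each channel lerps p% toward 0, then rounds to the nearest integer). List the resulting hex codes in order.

#ab403d, #913734, #250e0d

27%: (234 − 63.18 = 170.82→171, 88 − 23.76 = 64.24→64, 84 − 22.68 = 61.32→61) → #ab403d
38%: (234 − 88.92 = 145.08→145, 88 − 33.44 = 54.56→55, 84 − 31.92 = 52.08→52) → #913734
84%: (234 − 196.56 = 37.44→37, 88 − 73.92 = 14.08→14, 84 − 70.56 = 13.44→13) → #250e0d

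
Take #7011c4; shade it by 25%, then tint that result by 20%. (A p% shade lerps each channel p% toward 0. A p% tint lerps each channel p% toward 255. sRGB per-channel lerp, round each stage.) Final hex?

#763da9

#7011c4 is rgb(112, 17, 196).
Per channel, c → c + 0.25(0 − c):
  R: 112 − 28 = 84 → 84
  G: 17 + 0.25×(0−17) = 17 − 4.25 = 12.75 → 13
  B: 196 + 0.25×(0−196) = 196 − 49 = 147 → 147
After the shade: rgb(84, 13, 147) = #540d93.
Lerp each channel 20% toward 255:
  R: 84 + 0.2×(255−84) = 84 + 34.2 = 118.2 → 118
  G: 13 + 0.2×(255−13) = 13 + 48.4 = 61.4 → 61
  B: 147 + 21.6 = 168.6 → 169
rgb(118, 61, 169) = #763da9.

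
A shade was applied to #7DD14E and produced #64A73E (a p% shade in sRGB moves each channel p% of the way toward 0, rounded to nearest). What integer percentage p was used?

#7DD14E is rgb(125, 209, 78); #64A73E is rgb(100, 167, 62).
On the G channel (widest range): 167 ≈ 209 + (p/100)(0 − 209), so p ≈ 100×(167 − 209)/(0 − 209) = -4200/-209 = 20.10.
p = 20 reproduces all three channels after rounding.

20%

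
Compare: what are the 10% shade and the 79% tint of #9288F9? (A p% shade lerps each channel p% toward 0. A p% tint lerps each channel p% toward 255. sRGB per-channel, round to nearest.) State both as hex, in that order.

#9288F9 is rgb(146, 136, 249).
10% shade:
  R: 146 − 14.6 = 131.4 → 131
  G: 136 + 0.1×(0−136) = 136 − 13.6 = 122.4 → 122
  B: 249 − 24.9 = 224.1 → 224
  → #837AE0
79% tint:
  R: 146 + 86.11 = 232.11 → 232
  G: 136 + 94.01 = 230.01 → 230
  B: 249 + 0.79×(255−249) = 249 + 4.74 = 253.74 → 254
  → #E8E6FE

#837AE0, #E8E6FE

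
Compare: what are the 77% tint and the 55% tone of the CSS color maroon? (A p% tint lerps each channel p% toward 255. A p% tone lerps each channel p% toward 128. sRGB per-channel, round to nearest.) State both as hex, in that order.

#e2c4c4, #804646

CSS maroon is rgb(128, 0, 0).
77% tint:
  R: 128 + 0.77×(255−128) = 128 + 97.79 = 225.79 → 226
  G: 0 + 0.77×(255−0) = 0 + 196.35 = 196.35 → 196
  B: 0 + 0.77×(255−0) = 0 + 196.35 = 196.35 → 196
  → #e2c4c4
55% tone:
  R: 128 + 0 = 128 → 128
  G: 0 + 70.4 = 70.4 → 70
  B: 0 + 0.55×(128−0) = 0 + 70.4 = 70.4 → 70
  → #804646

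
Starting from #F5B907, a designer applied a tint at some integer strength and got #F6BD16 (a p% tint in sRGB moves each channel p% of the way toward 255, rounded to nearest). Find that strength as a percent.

6%

#F5B907 is rgb(245, 185, 7); #F6BD16 is rgb(246, 189, 22).
On the B channel (widest range): 22 ≈ 7 + (p/100)(255 − 7), so p ≈ 100×(22 − 7)/(255 − 7) = 1500/248 = 6.05.
p = 6 reproduces all three channels after rounding.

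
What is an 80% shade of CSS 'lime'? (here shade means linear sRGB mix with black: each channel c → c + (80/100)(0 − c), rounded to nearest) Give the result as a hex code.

CSS lime is rgb(0, 255, 0).
An 80% shade moves each channel 80% toward 0:
  R: 0 + 0 = 0 → 0
  G: 255 − 204 = 51 → 51
  B: 0 + 0 = 0 → 0
rgb(0, 51, 0) = #003300.

#003300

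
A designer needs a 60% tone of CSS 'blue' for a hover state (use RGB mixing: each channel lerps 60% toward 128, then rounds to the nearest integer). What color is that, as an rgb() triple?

rgb(77, 77, 179)

CSS blue is rgb(0, 0, 255).
Lerp each channel 60% toward 128:
  R: 0 + 76.8 = 76.8 → 77
  G: 0 + 0.6×(128−0) = 0 + 76.8 = 76.8 → 77
  B: 255 − 76.2 = 178.8 → 179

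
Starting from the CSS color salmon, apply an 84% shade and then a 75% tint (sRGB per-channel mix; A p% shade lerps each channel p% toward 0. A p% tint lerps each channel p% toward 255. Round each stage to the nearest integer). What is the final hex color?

CSS salmon is rgb(250, 128, 114).
An 84% shade moves each channel 84% toward 0:
  R: 250 + 0.84×(0−250) = 250 − 210 = 40 → 40
  G: 128 + 0.84×(0−128) = 128 − 107.52 = 20.48 → 20
  B: 114 + 0.84×(0−114) = 114 − 95.76 = 18.24 → 18
After the shade: rgb(40, 20, 18) = #281412.
A 75% tint moves each channel 75% toward 255:
  R: 40 + 0.75×(255−40) = 40 + 161.25 = 201.25 → 201
  G: 20 + 0.75×(255−20) = 20 + 176.25 = 196.25 → 196
  B: 18 + 177.75 = 195.75 → 196
rgb(201, 196, 196) = #C9C4C4.

#C9C4C4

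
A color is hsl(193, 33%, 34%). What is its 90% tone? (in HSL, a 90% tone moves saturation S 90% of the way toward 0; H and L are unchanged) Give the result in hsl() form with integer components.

S moves 90% from 33 toward 0: 33 − 29.7 = 3.3 → 3.
H and L are unchanged.

hsl(193, 3%, 34%)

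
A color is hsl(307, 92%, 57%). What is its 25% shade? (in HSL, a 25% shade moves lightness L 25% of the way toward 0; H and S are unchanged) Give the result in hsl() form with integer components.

hsl(307, 92%, 43%)

L moves 25% from 57 toward 0: 57 − 14.25 = 42.75 → 43.
H and S are unchanged.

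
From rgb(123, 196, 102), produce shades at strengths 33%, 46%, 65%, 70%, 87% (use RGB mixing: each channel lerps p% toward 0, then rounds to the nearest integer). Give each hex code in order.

33%: (123 − 40.59 = 82.41→82, 196 − 64.68 = 131.32→131, 102 − 33.66 = 68.34→68) → #528344
46%: (123 − 56.58 = 66.42→66, 196 − 90.16 = 105.84→106, 102 − 46.92 = 55.08→55) → #426A37
65%: (123 − 79.95 = 43.05→43, 196 − 127.4 = 68.6→69, 102 − 66.3 = 35.7→36) → #2B4524
70%: (123 − 86.1 = 36.9→37, 196 − 137.2 = 58.8→59, 102 − 71.4 = 30.6→31) → #253B1F
87%: (123 − 107.01 = 15.99→16, 196 − 170.52 = 25.48→25, 102 − 88.74 = 13.26→13) → #10190D

#528344, #426A37, #2B4524, #253B1F, #10190D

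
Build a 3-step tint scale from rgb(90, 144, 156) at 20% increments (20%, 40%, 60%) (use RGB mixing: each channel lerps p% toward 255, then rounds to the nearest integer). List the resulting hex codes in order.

#7ba6b0, #9cbcc4, #bdd3d7

20%: (90 + 33 = 123→123, 144 + 22.2 = 166.2→166, 156 + 19.8 = 175.8→176) → #7ba6b0
40%: (90 + 66 = 156→156, 144 + 44.4 = 188.4→188, 156 + 39.6 = 195.6→196) → #9cbcc4
60%: (90 + 99 = 189→189, 144 + 66.6 = 210.6→211, 156 + 59.4 = 215.4→215) → #bdd3d7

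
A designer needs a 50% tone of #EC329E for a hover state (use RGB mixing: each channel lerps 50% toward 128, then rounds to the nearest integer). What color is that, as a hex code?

#EC329E is rgb(236, 50, 158).
Lerp each channel 50% toward 128:
  R: 236 + 0.5×(128−236) = 236 − 54 = 182 → 182
  G: 50 + 0.5×(128−50) = 50 + 39 = 89 → 89
  B: 158 − 15 = 143 → 143
rgb(182, 89, 143) = #B6598F.

#B6598F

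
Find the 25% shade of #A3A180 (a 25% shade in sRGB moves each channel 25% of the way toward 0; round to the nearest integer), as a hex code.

#A3A180 is rgb(163, 161, 128).
A 25% shade moves each channel 25% toward 0:
  R: 163 − 40.75 = 122.25 → 122
  G: 161 + 0.25×(0−161) = 161 − 40.25 = 120.75 → 121
  B: 128 − 32 = 96 → 96
rgb(122, 121, 96) = #7A7960.

#7A7960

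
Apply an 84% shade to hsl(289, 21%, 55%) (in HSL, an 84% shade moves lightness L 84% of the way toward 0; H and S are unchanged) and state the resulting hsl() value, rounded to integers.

L moves 84% from 55 toward 0: 55 − 46.2 = 8.8 → 9.
H and S are unchanged.

hsl(289, 21%, 9%)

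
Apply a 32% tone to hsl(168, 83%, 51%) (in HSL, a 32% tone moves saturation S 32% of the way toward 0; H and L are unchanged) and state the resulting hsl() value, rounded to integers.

S moves 32% from 83 toward 0: 83 − 26.56 = 56.44 → 56.
H and L are unchanged.

hsl(168, 56%, 51%)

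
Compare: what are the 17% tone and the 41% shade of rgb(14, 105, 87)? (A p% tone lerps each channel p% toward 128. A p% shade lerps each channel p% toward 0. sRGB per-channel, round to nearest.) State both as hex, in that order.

17% tone:
  R: 14 + 0.17×(128−14) = 14 + 19.38 = 33.38 → 33
  G: 105 + 0.17×(128−105) = 105 + 3.91 = 108.91 → 109
  B: 87 + 6.97 = 93.97 → 94
  → #216D5E
41% shade:
  R: 14 + 0.41×(0−14) = 14 − 5.74 = 8.26 → 8
  G: 105 + 0.41×(0−105) = 105 − 43.05 = 61.95 → 62
  B: 87 − 35.67 = 51.33 → 51
  → #083E33

#216D5E, #083E33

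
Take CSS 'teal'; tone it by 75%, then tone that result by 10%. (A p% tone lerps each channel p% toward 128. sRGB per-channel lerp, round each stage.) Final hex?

#638080

CSS teal is rgb(0, 128, 128).
Per channel, c → c + 0.75(128 − c):
  R: 0 + 0.75×(128−0) = 0 + 96 = 96 → 96
  G: 128 + 0 = 128 → 128
  B: 128 + 0 = 128 → 128
After the tone: rgb(96, 128, 128) = #608080.
A 10% tone moves each channel 10% toward 128:
  R: 96 + 3.2 = 99.2 → 99
  G: 128 + 0.1×(128−128) = 128 + 0 = 128 → 128
  B: 128 + 0.1×(128−128) = 128 + 0 = 128 → 128
rgb(99, 128, 128) = #638080.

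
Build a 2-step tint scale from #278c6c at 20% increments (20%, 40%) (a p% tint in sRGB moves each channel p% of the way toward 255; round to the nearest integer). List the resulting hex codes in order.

#52a389, #7dbaa7

#278c6c is rgb(39, 140, 108).
20%: (39 + 43.2 = 82.2→82, 140 + 23 = 163→163, 108 + 29.4 = 137.4→137) → #52a389
40%: (39 + 86.4 = 125.4→125, 140 + 46 = 186→186, 108 + 58.8 = 166.8→167) → #7dbaa7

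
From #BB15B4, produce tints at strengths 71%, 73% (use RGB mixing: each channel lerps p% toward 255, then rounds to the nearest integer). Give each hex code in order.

#BB15B4 is rgb(187, 21, 180).
71%: (187 + 48.28 = 235.28→235, 21 + 166.14 = 187.14→187, 180 + 53.25 = 233.25→233) → #EBBBE9
73%: (187 + 49.64 = 236.64→237, 21 + 170.82 = 191.82→192, 180 + 54.75 = 234.75→235) → #EDC0EB

#EBBBE9, #EDC0EB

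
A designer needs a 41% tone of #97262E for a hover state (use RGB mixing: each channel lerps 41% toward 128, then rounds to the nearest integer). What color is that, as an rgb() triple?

rgb(142, 75, 80)

#97262E is rgb(151, 38, 46).
Lerp each channel 41% toward 128:
  R: 151 + 0.41×(128−151) = 151 − 9.43 = 141.57 → 142
  G: 38 + 36.9 = 74.9 → 75
  B: 46 + 0.41×(128−46) = 46 + 33.62 = 79.62 → 80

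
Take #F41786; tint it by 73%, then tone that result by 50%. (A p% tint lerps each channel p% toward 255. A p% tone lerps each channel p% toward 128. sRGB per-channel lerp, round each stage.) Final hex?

#F41786 is rgb(244, 23, 134).
Lerp each channel 73% toward 255:
  R: 244 + 0.73×(255−244) = 244 + 8.03 = 252.03 → 252
  G: 23 + 0.73×(255−23) = 23 + 169.36 = 192.36 → 192
  B: 134 + 88.33 = 222.33 → 222
After the tint: rgb(252, 192, 222) = #FCC0DE.
Per channel, c → c + 0.5(128 − c):
  R: 252 + 0.5×(128−252) = 252 − 62 = 190 → 190
  G: 192 + 0.5×(128−192) = 192 − 32 = 160 → 160
  B: 222 + 0.5×(128−222) = 222 − 47 = 175 → 175
rgb(190, 160, 175) = #BEA0AF.

#BEA0AF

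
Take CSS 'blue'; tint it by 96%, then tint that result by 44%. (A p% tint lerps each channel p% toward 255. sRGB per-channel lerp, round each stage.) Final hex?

#f9f9ff

CSS blue is rgb(0, 0, 255).
Lerp each channel 96% toward 255:
  R: 0 + 0.96×(255−0) = 0 + 244.8 = 244.8 → 245
  G: 0 + 0.96×(255−0) = 0 + 244.8 = 244.8 → 245
  B: 255 + 0 = 255 → 255
After the tint: rgb(245, 245, 255) = #f5f5ff.
A 44% tint moves each channel 44% toward 255:
  R: 245 + 4.4 = 249.4 → 249
  G: 245 + 0.44×(255−245) = 245 + 4.4 = 249.4 → 249
  B: 255 + 0 = 255 → 255
rgb(249, 249, 255) = #f9f9ff.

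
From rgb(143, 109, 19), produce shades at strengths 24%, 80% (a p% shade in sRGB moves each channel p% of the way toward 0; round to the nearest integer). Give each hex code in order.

#6D530E, #1D1604

24%: (143 − 34.32 = 108.68→109, 109 − 26.16 = 82.84→83, 19 − 4.56 = 14.44→14) → #6D530E
80%: (143 − 114.4 = 28.6→29, 109 − 87.2 = 21.8→22, 19 − 15.2 = 3.8→4) → #1D1604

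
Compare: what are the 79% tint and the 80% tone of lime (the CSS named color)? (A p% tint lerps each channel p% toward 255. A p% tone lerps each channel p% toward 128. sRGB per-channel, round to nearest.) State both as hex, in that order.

CSS lime is rgb(0, 255, 0).
79% tint:
  R: 0 + 201.45 = 201.45 → 201
  G: 255 + 0 = 255 → 255
  B: 0 + 0.79×(255−0) = 0 + 201.45 = 201.45 → 201
  → #c9ffc9
80% tone:
  R: 0 + 0.8×(128−0) = 0 + 102.4 = 102.4 → 102
  G: 255 + 0.8×(128−255) = 255 − 101.6 = 153.4 → 153
  B: 0 + 0.8×(128−0) = 0 + 102.4 = 102.4 → 102
  → #669966

#c9ffc9, #669966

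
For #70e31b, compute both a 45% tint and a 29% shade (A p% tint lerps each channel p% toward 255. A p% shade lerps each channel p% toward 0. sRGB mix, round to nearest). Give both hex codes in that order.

#70e31b is rgb(112, 227, 27).
45% tint:
  R: 112 + 64.35 = 176.35 → 176
  G: 227 + 12.6 = 239.6 → 240
  B: 27 + 102.6 = 129.6 → 130
  → #b0f082
29% shade:
  R: 112 − 32.48 = 79.52 → 80
  G: 227 + 0.29×(0−227) = 227 − 65.83 = 161.17 → 161
  B: 27 − 7.83 = 19.17 → 19
  → #50a113

#b0f082, #50a113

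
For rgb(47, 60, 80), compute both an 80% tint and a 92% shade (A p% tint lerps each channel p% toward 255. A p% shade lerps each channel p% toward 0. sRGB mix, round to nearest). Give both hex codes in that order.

#D5D8DC, #040506

80% tint:
  R: 47 + 0.8×(255−47) = 47 + 166.4 = 213.4 → 213
  G: 60 + 0.8×(255−60) = 60 + 156 = 216 → 216
  B: 80 + 0.8×(255−80) = 80 + 140 = 220 → 220
  → #D5D8DC
92% shade:
  R: 47 + 0.92×(0−47) = 47 − 43.24 = 3.76 → 4
  G: 60 + 0.92×(0−60) = 60 − 55.2 = 4.8 → 5
  B: 80 + 0.92×(0−80) = 80 − 73.6 = 6.4 → 6
  → #040506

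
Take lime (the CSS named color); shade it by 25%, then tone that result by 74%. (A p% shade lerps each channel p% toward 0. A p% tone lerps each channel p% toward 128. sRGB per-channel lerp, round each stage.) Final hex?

#5F905F

CSS lime is rgb(0, 255, 0).
Per channel, c → c + 0.25(0 − c):
  R: 0 + 0 = 0 → 0
  G: 255 − 63.75 = 191.25 → 191
  B: 0 + 0 = 0 → 0
After the shade: rgb(0, 191, 0) = #00BF00.
Lerp each channel 74% toward 128:
  R: 0 + 0.74×(128−0) = 0 + 94.72 = 94.72 → 95
  G: 191 + 0.74×(128−191) = 191 − 46.62 = 144.38 → 144
  B: 0 + 0.74×(128−0) = 0 + 94.72 = 94.72 → 95
rgb(95, 144, 95) = #5F905F.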